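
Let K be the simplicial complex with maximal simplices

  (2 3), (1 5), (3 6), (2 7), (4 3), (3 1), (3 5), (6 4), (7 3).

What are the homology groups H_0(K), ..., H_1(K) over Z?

Fix the vertex order 1 < 2 < 3 < 4 < 5 < 6 < 7 and write every simplex with vertices in increasing order. Then dim K = 1 and the simplices of K are:

  0-simplices (7): [1], [2], [3], [4], [5], [6], [7]
  1-simplices (9): [1,3], [1,5], [2,3], [2,7], [3,4], [3,5], [3,6], [3,7], [4,6]

Hence C_0 ≅ Z^7, C_1 ≅ Z^9.

Boundary ∂_1: C_1 → C_0 is given by ∂[p,q] = [q] − [p]. For instance
  ∂[3,7] = [7] − [3].
The 7×9 boundary matrix has rank 6 and Smith normal form diag(1,1,1,1,1,1).

From H_k ≅ ker(∂_k) / im(∂_{k+1}) we obtain:

  H_0: rank C_0 − rank ∂_1 = 7 − 6 = 1, and the invariant factors of ∂_1 are all 1, so H_0 = Z.
  H_1: rank ker ∂_1 − rank ∂_2 = (9 − 6) − 0 = 3, and there is no ∂_2, so H_1 = Z^3.

H_0 = Z,  H_1 = Z^3.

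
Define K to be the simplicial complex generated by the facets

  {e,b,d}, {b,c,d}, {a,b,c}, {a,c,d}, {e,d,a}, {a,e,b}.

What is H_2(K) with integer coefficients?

H_2 ≅ Z.

Fix the vertex order a < b < c < d < e and write every simplex with vertices in increasing order. Then dim K = 2 and the simplices of K are:

  0-simplices (5): a, b, c, d, e
  1-simplices (9): ab, ac, ad, ae, bc, bd, be, cd, de
  2-simplices (6): abc, abe, acd, ade, bcd, bde

Hence C_0 ≅ Z^5, C_1 ≅ Z^9, C_2 ≅ Z^6.

The boundary map ∂_1: C_1 → C_0 is given by ∂[p,q] = [q] − [p]. For instance
  ∂cd = d − c.
As a 5×9 matrix over Z this has rank 4, with invariant factors (1,1,1,1).

∂_2: C_2 → C_1 acts by ∂[p,q,r] = [q,r] − [p,r] + [p,q]. For instance
  ∂bcd = cd − bd + bc,
  ∂abc = bc − ac + ab.
This gives a 9×6 integer matrix of rank 5; reducing to Smith normal form yields diagonal entries (1,1,1,1,1).

Reading off H_k = ker ∂_k / im ∂_{k+1}:

  H_2: rank ker ∂_2 − rank ∂_3 = (6 − 5) − 0 = 1, and there is no ∂_3, so H_2 = Z.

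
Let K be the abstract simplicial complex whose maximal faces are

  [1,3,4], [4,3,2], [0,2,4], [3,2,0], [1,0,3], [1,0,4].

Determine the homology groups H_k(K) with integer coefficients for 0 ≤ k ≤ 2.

Order the vertices as 0 < 1 < 2 < 3 < 4. Listing each simplex with vertices in this order, K has dimension 2 with simplices:

  0-simplices (5): [0], [1], [2], [3], [4]
  1-simplices (9): [0,1], [0,2], [0,3], [0,4], [1,3], [1,4], [2,3], [2,4], [3,4]
  2-simplices (6): [0,1,3], [0,1,4], [0,2,3], [0,2,4], [1,3,4], [2,3,4]

so the chain groups are C_0 ≅ Z^5, C_1 ≅ Z^9, C_2 ≅ Z^6.

The boundary map ∂_1: C_1 → C_0 maps an edge to its endpoints' difference, ∂[p,q] = q − p. For instance
  ∂[3,4] = [4] − [3].
This gives a 5×9 integer matrix of rank 4; reducing to Smith normal form yields diagonal entries (1,1,1,1).

∂_2: C_2 → C_1 maps a triangle to the signed sum of its edges. For instance
  ∂[0,2,3] = [2,3] − [0,3] + [0,2],
  ∂[0,2,4] = [2,4] − [0,4] + [0,2].
This gives a 9×6 integer matrix of rank 5; reducing to Smith normal form yields diagonal entries (1,1,1,1,1).

Reading off H_k = ker ∂_k / im ∂_{k+1}:

  H_0: rank C_0 − rank ∂_1 = 5 − 4 = 1, and the invariant factors of ∂_1 are all 1, so H_0 ≅ Z.
  H_1: rank ker ∂_1 − rank ∂_2 = (9 − 4) − 5 = 0, and the invariant factors of ∂_2 are all 1, so H_1 ≅ 0.
  H_2: rank ker ∂_2 − rank ∂_3 = (6 − 5) − 0 = 1, and there is no ∂_3, so H_2 ≅ Z.

H_0 = Z,  H_1 = 0,  H_2 = Z.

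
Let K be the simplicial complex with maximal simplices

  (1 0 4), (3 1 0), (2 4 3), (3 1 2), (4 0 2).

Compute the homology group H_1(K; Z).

Take the total order 0 < 1 < 2 < 3 < 4 on the vertex set. Then K (dimension 2) consists of the simplices:

  0-simplices (5): [0], [1], [2], [3], [4]
  1-simplices (10): [0,1], [0,2], [0,3], [0,4], [1,2], [1,3], [1,4], [2,3], [2,4], [3,4]
  2-simplices (5): [0,1,3], [0,1,4], [0,2,4], [1,2,3], [2,3,4]

Hence C_0 ≅ Z^5, C_1 ≅ Z^10, C_2 ≅ Z^5.

The boundary map ∂_1: C_1 → C_0 maps an edge to its endpoints' difference, ∂[p,q] = q − p. For instance
  ∂[2,4] = [4] − [2].
The 5×10 boundary matrix has rank 4 and Smith normal form diag(1,1,1,1).

Boundary ∂_2: C_2 → C_1 maps a triangle to the signed sum of its edges. For instance
  ∂[0,2,4] = [2,4] − [0,4] + [0,2],
  ∂[2,3,4] = [3,4] − [2,4] + [2,3].
This gives a 10×5 integer matrix of rank 5; reducing to Smith normal form yields diagonal entries (1,1,1,1,1).

From H_k ≅ ker(∂_k) / im(∂_{k+1}) we obtain:

  H_1: rank ker ∂_1 − rank ∂_2 = (10 − 4) − 5 = 1, and the invariant factors of ∂_2 are all 1, so H_1 = Z.

H_1 ≅ Z.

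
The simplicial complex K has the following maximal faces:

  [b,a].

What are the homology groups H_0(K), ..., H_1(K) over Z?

Take the total order a < b on the vertex set. Then K (dimension 1) consists of the simplices:

  0-simplices (2): a, b
  1-simplices (1): ab

Hence C_0 ≅ Z^2, C_1 ≅ Z^1.

The boundary map ∂_1: C_1 → C_0 maps an edge to its endpoints' difference, ∂[p,q] = q − p. For instance
  ∂ab = b − a.
The 2×1 boundary matrix has rank 1 and Smith normal form diag(1).

Computing H_k = (kernel of ∂_k) / (image of ∂_{k+1}):

  H_0: rank C_0 − rank ∂_1 = 2 − 1 = 1, and the invariant factors of ∂_1 are all 1, so H_0 = Z.
  H_1: rank ker ∂_1 − rank ∂_2 = (1 − 1) − 0 = 0, and there is no ∂_2, so H_1 = 0.

As a check, the Euler characteristic is 2 − 1 = 1, which agrees with 1 − 0 = 1.
(K is a triangulation of the 1-simplex.)

H_0 = Z,  H_1 = 0.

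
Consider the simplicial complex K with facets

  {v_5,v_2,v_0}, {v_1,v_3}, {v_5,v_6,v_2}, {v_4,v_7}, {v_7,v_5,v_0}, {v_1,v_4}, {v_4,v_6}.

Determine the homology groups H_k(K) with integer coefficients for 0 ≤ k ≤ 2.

Fix the vertex order v_0 < v_1 < v_2 < v_3 < v_4 < v_5 < v_6 < v_7 and write every simplex with vertices in increasing order. Then dim K = 2 and the simplices of K are:

  0-simplices (8): [v_0], [v_1], [v_2], [v_3], [v_4], [v_5], [v_6], [v_7]
  1-simplices (11): [v_0,v_2], [v_0,v_5], [v_0,v_7], [v_1,v_3], [v_1,v_4], [v_2,v_5], [v_2,v_6], [v_4,v_6], [v_4,v_7], [v_5,v_6], [v_5,v_7]
  2-simplices (3): [v_0,v_2,v_5], [v_0,v_5,v_7], [v_2,v_5,v_6]

giving chain groups C_0 ≅ Z^8, C_1 ≅ Z^11, C_2 ≅ Z^3.

∂_1: C_1 → C_0 maps an edge to its endpoints' difference, ∂[p,q] = q − p. For instance
  ∂[v_0,v_2] = [v_2] − [v_0].
The 8×11 boundary matrix has rank 7 and Smith normal form diag(1,1,1,1,1,1,1).

Boundary ∂_2: C_2 → C_1 maps a triangle to the signed sum of its edges. For instance
  ∂[v_0,v_5,v_7] = [v_5,v_7] − [v_0,v_7] + [v_0,v_5],
  ∂[v_0,v_2,v_5] = [v_2,v_5] − [v_0,v_5] + [v_0,v_2].
As a 11×3 matrix over Z this has rank 3, with invariant factors (1,1,1).

From H_k ≅ ker(∂_k) / im(∂_{k+1}) we obtain:

  H_0: rank C_0 − rank ∂_1 = 8 − 7 = 1, and the invariant factors of ∂_1 are all 1, so H_0 ≅ Z.
  H_1: rank ker ∂_1 − rank ∂_2 = (11 − 7) − 3 = 1, and the invariant factors of ∂_2 are all 1, so H_1 ≅ Z.
  H_2: rank ker ∂_2 − rank ∂_3 = (3 − 3) − 0 = 0, and there is no ∂_3, so H_2 ≅ 0.

H_0 = Z,  H_1 = Z,  H_2 = 0.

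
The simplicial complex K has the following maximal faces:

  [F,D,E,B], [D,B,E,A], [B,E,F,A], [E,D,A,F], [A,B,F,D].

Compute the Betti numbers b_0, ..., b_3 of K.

Fix the vertex order A < B < D < E < F and write every simplex with vertices in increasing order. Then dim K = 3 and the simplices of K are:

  0-simplices (5): A, B, D, E, F
  1-simplices (10): AB, AD, AE, AF, BD, BE, BF, DE, DF, EF
  2-simplices (10): ABD, ABE, ABF, ADE, ADF, AEF, BDE, BDF, BEF, DEF
  3-simplices (5): ABDE, ABDF, ABEF, ADEF, BDEF

so the chain groups are C_0 ≅ Z^5, C_1 ≅ Z^10, C_2 ≅ Z^10, C_3 ≅ Z^5.

The boundary map ∂_1: C_1 → C_0 is given by ∂[p,q] = [q] − [p]. For instance
  ∂AF = F − A.
The resulting 5×10 matrix has rank 4, and its Smith normal form has invariant factors (1,1,1,1).

∂_2: C_2 → C_1 acts by ∂[p,q,r] = [q,r] − [p,r] + [p,q]. For instance
  ∂ADF = DF − AF + AD,
  ∂ADE = DE − AE + AD.
As a 10×10 matrix over Z this has rank 6, with invariant factors (1,1,1,1,1,1).

Boundary ∂_3: C_3 → C_2 sends each 3-simplex σ to the alternating sum Σ_i (−1)^i (σ with its i-th vertex removed). For instance
  ∂ADEF = DEF − AEF + ADF − ADE,
  ∂ABDF = BDF − ADF + ABF − ABD.
The resulting 10×5 matrix has rank 4, and its Smith normal form has invariant factors (1,1,1,1).

Computing H_k = (kernel of ∂_k) / (image of ∂_{k+1}):

  H_0: rank C_0 − rank ∂_1 = 5 − 4 = 1, and the invariant factors of ∂_1 are all 1, so H_0 = Z.
  H_1: rank ker ∂_1 − rank ∂_2 = (10 − 4) − 6 = 0, and the invariant factors of ∂_2 are all 1, so H_1 = 0.
  H_2: rank ker ∂_2 − rank ∂_3 = (10 − 6) − 4 = 0, and the invariant factors of ∂_3 are all 1, so H_2 = 0.
  H_3: rank ker ∂_3 − rank ∂_4 = (5 − 4) − 0 = 1, and there is no ∂_4, so H_3 = Z.

Hence the Betti numbers are b_0 = 1, b_1 = 0, b_2 = 0, b_3 = 1.

b_0 = 1, b_1 = 0, b_2 = 0, b_3 = 1.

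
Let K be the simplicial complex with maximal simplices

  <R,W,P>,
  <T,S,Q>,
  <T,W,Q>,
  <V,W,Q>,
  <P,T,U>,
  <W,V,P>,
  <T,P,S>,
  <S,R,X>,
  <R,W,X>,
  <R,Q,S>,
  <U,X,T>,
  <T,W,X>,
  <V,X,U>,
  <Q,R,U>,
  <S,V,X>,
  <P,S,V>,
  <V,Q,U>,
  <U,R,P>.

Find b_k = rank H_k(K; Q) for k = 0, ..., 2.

Fix the vertex order P < Q < R < S < T < U < V < W < X and write every simplex with vertices in increasing order. Then dim K = 2 and the simplices of K are:

  0-simplices (9): P, Q, R, S, T, U, V, W, X
  1-simplices (27): PR, PS, PT, PU, PV, PW, QR, QS, QT, QU, QV, QW, RS, RU, RW, RX, ST, SV, SX, TU, TW, TX, UV, UX, VW, VX, WX
  2-simplices (18): PRU, PRW, PST, PSV, PTU, PVW, QRS, QRU, QST, QTW, QUV, QVW, RSX, RWX, SVX, TUX, TWX, UVX

Hence C_0 ≅ Z^9, C_1 ≅ Z^27, C_2 ≅ Z^18.

Boundary ∂_1: C_1 → C_0 maps an edge to its endpoints' difference, ∂[p,q] = q − p. For instance
  ∂SV = V − S.
The 9×27 boundary matrix has rank 8 and Smith normal form diag(1,1,1,1,1,1,1,1).

∂_2: C_2 → C_1 acts by ∂[p,q,r] = [q,r] − [p,r] + [p,q]. For instance
  ∂QRS = RS − QS + QR,
  ∂QTW = TW − QW + QT.
This gives a 27×18 integer matrix of rank 17; reducing to Smith normal form yields diagonal entries (1,1,1,1,1,1,1,1,1,1,1,1,1,1,1,1,1).

Now H_k = ker ∂_k / im ∂_{k+1}, so:

  H_0: rank C_0 − rank ∂_1 = 9 − 8 = 1, and the invariant factors of ∂_1 are all 1, so H_0 ≅ Z.
  H_1: rank ker ∂_1 − rank ∂_2 = (27 − 8) − 17 = 2, and the invariant factors of ∂_2 are all 1, so H_1 ≅ Z^2.
  H_2: rank ker ∂_2 − rank ∂_3 = (18 − 17) − 0 = 1, and there is no ∂_3, so H_2 ≅ Z.

As a check, the Euler characteristic is 9 − 27 + 18 = 0, which agrees with 1 − 2 + 1 = 0.
(K is a triangulation of the torus T^2.)

Hence the Betti numbers are b_0 = 1, b_1 = 2, b_2 = 1.

b_0 = 1, b_1 = 2, b_2 = 1.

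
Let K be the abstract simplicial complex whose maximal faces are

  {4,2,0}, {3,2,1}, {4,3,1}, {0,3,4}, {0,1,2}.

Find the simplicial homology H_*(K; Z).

Fix the vertex order 0 < 1 < 2 < 3 < 4 and write every simplex with vertices in increasing order. Then dim K = 2 and the simplices of K are:

  0-simplices (5): [0], [1], [2], [3], [4]
  1-simplices (10): [0,1], [0,2], [0,3], [0,4], [1,2], [1,3], [1,4], [2,3], [2,4], [3,4]
  2-simplices (5): [0,1,2], [0,2,4], [0,3,4], [1,2,3], [1,3,4]

Hence C_0 ≅ Z^5, C_1 ≅ Z^10, C_2 ≅ Z^5.

∂_1: C_1 → C_0 maps an edge to its endpoints' difference, ∂[p,q] = q − p. For instance
  ∂[3,4] = [4] − [3].
The 5×10 boundary matrix has rank 4 and Smith normal form diag(1,1,1,1).

The boundary map ∂_2: C_2 → C_1 sends each 2-simplex [p,q,r] to [q,r] − [p,r] + [p,q]. For instance
  ∂[0,3,4] = [3,4] − [0,4] + [0,3],
  ∂[1,3,4] = [3,4] − [1,4] + [1,3].
This gives a 10×5 integer matrix of rank 5; reducing to Smith normal form yields diagonal entries (1,1,1,1,1).

Computing H_k = (kernel of ∂_k) / (image of ∂_{k+1}):

  H_0: rank C_0 − rank ∂_1 = 5 − 4 = 1, and the invariant factors of ∂_1 are all 1, so H_0 = Z.
  H_1: rank ker ∂_1 − rank ∂_2 = (10 − 4) − 5 = 1, and the invariant factors of ∂_2 are all 1, so H_1 = Z.
  H_2: rank ker ∂_2 − rank ∂_3 = (5 − 5) − 0 = 0, and there is no ∂_3, so H_2 = 0.

As a check, the Euler characteristic is 5 − 10 + 5 = 0, which agrees with 1 − 1 + 0 = 0.
(K is a triangulation of the Möbius band.)

H_0 ≅ Z,  H_1 ≅ Z,  H_2 = 0.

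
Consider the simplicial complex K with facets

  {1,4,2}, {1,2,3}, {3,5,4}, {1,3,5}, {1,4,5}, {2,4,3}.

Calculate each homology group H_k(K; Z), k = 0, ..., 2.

H_0 = Z,  H_1 = 0,  H_2 = Z.

K has 5 vertices, 9 edges, 6 triangles.
rank ∂_0 = 0, rank ∂_1 = 4 ⇒ b_0 = 5 − 0 − 4 = 1; all invariant factors of ∂_1 are 1 so no torsion. So H_0 = Z.
rank ∂_1 = 4, rank ∂_2 = 5 ⇒ b_1 = 9 − 4 − 5 = 0; all invariant factors of ∂_2 are 1 so no torsion. So H_1 = 0.
rank ∂_2 = 5, rank ∂_3 = 0 ⇒ b_2 = 6 − 5 − 0 = 1. So H_2 = Z.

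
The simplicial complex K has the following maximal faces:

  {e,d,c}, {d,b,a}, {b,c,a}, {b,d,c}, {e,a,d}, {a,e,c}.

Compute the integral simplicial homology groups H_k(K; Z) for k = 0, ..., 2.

H_0 ≅ Z,  H_1 = 0,  H_2 ≅ Z.

We work with the vertex ordering a < b < c < d < e. The simplices of K, each written with vertices in increasing order, are:

  0-simplices (5): a, b, c, d, e
  1-simplices (9): ab, ac, ad, ae, bc, bd, cd, ce, de
  2-simplices (6): abc, abd, ace, ade, bcd, cde

so the chain groups are C_0 ≅ Z^5, C_1 ≅ Z^9, C_2 ≅ Z^6.

The boundary map ∂_1: C_1 → C_0 maps an edge to its endpoints' difference, ∂[p,q] = q − p. For instance
  ∂bc = c − b.
As a 5×9 matrix over Z this has rank 4, with invariant factors (1,1,1,1).

∂_2: C_2 → C_1 sends each 2-simplex [p,q,r] to [q,r] − [p,r] + [p,q]. For instance
  ∂abc = bc − ac + ab,
  ∂bcd = cd − bd + bc.
The 9×6 boundary matrix has rank 5 and Smith normal form diag(1,1,1,1,1).

Computing H_k = (kernel of ∂_k) / (image of ∂_{k+1}):

  H_0: rank C_0 − rank ∂_1 = 5 − 4 = 1, and the invariant factors of ∂_1 are all 1, so H_0 ≅ Z.
  H_1: rank ker ∂_1 − rank ∂_2 = (9 − 4) − 5 = 0, and the invariant factors of ∂_2 are all 1, so H_1 ≅ 0.
  H_2: rank ker ∂_2 − rank ∂_3 = (6 − 5) − 0 = 1, and there is no ∂_3, so H_2 ≅ Z.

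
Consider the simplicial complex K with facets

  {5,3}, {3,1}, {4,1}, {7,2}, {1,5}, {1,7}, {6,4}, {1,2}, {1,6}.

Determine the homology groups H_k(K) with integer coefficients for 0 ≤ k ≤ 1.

Take the total order 1 < 2 < 3 < 4 < 5 < 6 < 7 on the vertex set. Then K (dimension 1) consists of the simplices:

  0-simplices (7): [1], [2], [3], [4], [5], [6], [7]
  1-simplices (9): [1,2], [1,3], [1,4], [1,5], [1,6], [1,7], [2,7], [3,5], [4,6]

giving chain groups C_0 ≅ Z^7, C_1 ≅ Z^9.

Boundary ∂_1: C_1 → C_0 sends each edge [p,q] (with p < q) to q − p.
The resulting 7×9 matrix has rank 6, and its Smith normal form has invariant factors (1,1,1,1,1,1).

From H_k ≅ ker(∂_k) / im(∂_{k+1}) we obtain:

  H_0: rank C_0 − rank ∂_1 = 7 − 6 = 1, and the invariant factors of ∂_1 are all 1, so H_0 ≅ Z.
  H_1: rank ker ∂_1 − rank ∂_2 = (9 − 6) − 0 = 3, and there is no ∂_2, so H_1 ≅ Z^3.

As a check, the Euler characteristic is 7 − 9 = -2, which agrees with 1 − 3 = -2.

H_0 = Z,  H_1 = Z^3.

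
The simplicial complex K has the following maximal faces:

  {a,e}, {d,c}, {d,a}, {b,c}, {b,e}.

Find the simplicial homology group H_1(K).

H_1 = Z.

Order the vertices as a < b < c < d < e. Listing each simplex with vertices in this order, K has dimension 1 with simplices:

  0-simplices (5): a, b, c, d, e
  1-simplices (5): ad, ae, bc, be, cd

so the chain groups are C_0 ≅ Z^5, C_1 ≅ Z^5.

∂_1: C_1 → C_0 sends each edge [p,q] (with p < q) to q − p. For instance
  ∂ad = d − a.
The resulting 5×5 matrix has rank 4, and its Smith normal form has invariant factors (1,1,1,1).

Computing H_k = (kernel of ∂_k) / (image of ∂_{k+1}):

  H_1: rank ker ∂_1 − rank ∂_2 = (5 − 4) − 0 = 1, and there is no ∂_2, so H_1 = Z.

(K is a triangulation of the circle S^1.)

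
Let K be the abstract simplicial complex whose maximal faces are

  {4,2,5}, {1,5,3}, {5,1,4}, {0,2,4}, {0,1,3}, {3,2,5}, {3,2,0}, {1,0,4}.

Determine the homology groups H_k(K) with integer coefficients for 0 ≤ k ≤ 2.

H_0 ≅ Z,  H_1 = 0,  H_2 ≅ Z.

Take the total order 0 < 1 < 2 < 3 < 4 < 5 on the vertex set. Then K (dimension 2) consists of the simplices:

  0-simplices (6): [0], [1], [2], [3], [4], [5]
  1-simplices (12): [0,1], [0,2], [0,3], [0,4], [1,3], [1,4], [1,5], [2,3], [2,4], [2,5], [3,5], [4,5]
  2-simplices (8): [0,1,3], [0,1,4], [0,2,3], [0,2,4], [1,3,5], [1,4,5], [2,3,5], [2,4,5]

giving chain groups C_0 ≅ Z^6, C_1 ≅ Z^12, C_2 ≅ Z^8.

∂_1: C_1 → C_0 sends each edge [p,q] (with p < q) to q − p. For instance
  ∂[0,3] = [3] − [0].
The 6×12 boundary matrix has rank 5 and Smith normal form diag(1,1,1,1,1).

∂_2: C_2 → C_1 acts by ∂[p,q,r] = [q,r] − [p,r] + [p,q]. For instance
  ∂[0,2,4] = [2,4] − [0,4] + [0,2],
  ∂[2,3,5] = [3,5] − [2,5] + [2,3].
The resulting 12×8 matrix has rank 7, and its Smith normal form has invariant factors (1,1,1,1,1,1,1).

Now H_k = ker ∂_k / im ∂_{k+1}, so:

  H_0: rank C_0 − rank ∂_1 = 6 − 5 = 1, and the invariant factors of ∂_1 are all 1, so H_0 ≅ Z.
  H_1: rank ker ∂_1 − rank ∂_2 = (12 − 5) − 7 = 0, and the invariant factors of ∂_2 are all 1, so H_1 ≅ 0.
  H_2: rank ker ∂_2 − rank ∂_3 = (8 − 7) − 0 = 1, and there is no ∂_3, so H_2 ≅ Z.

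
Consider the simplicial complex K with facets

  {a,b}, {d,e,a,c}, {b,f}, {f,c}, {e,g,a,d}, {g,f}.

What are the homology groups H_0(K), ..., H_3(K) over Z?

H_0 ≅ Z,  H_1 ≅ Z^2,  H_2 = 0,  H_3 = 0.

K has 7 vertices, 13 edges, 7 triangles, 2 3-simplices.
rank ∂_0 = 0, rank ∂_1 = 6 ⇒ b_0 = 7 − 0 − 6 = 1; all invariant factors of ∂_1 are 1 so no torsion. So H_0 ≅ Z.
rank ∂_1 = 6, rank ∂_2 = 5 ⇒ b_1 = 13 − 6 − 5 = 2; all invariant factors of ∂_2 are 1 so no torsion. So H_1 ≅ Z^2.
rank ∂_2 = 5, rank ∂_3 = 2 ⇒ b_2 = 7 − 5 − 2 = 0; all invariant factors of ∂_3 are 1 so no torsion. So H_2 ≅ 0.
rank ∂_3 = 2, rank ∂_4 = 0 ⇒ b_3 = 2 − 2 − 0 = 0. So H_3 ≅ 0.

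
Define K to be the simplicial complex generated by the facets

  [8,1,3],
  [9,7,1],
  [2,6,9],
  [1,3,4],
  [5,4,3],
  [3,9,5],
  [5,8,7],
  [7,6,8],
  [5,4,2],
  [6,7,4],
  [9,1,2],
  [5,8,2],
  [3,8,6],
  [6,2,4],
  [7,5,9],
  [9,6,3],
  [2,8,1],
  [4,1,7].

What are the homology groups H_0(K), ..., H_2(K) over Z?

Take the total order 1 < 2 < 3 < 4 < 5 < 6 < 7 < 8 < 9 on the vertex set. Then K (dimension 2) consists of the simplices:

  0-simplices (9): [1], [2], [3], [4], [5], [6], [7], [8], [9]
  1-simplices (27): (27 of them)
  2-simplices (18): [1,2,8], [1,2,9], [1,3,4], [1,3,8], [1,4,7], [1,7,9], [2,4,5], [2,4,6], [2,5,8], [2,6,9], [3,4,5], [3,5,9], [3,6,8], [3,6,9], [4,6,7], [5,7,8], [5,7,9], [6,7,8]

so the chain groups are C_0 ≅ Z^9, C_1 ≅ Z^27, C_2 ≅ Z^18.

Boundary ∂_1: C_1 → C_0 sends each edge [p,q] (with p < q) to q − p.
The resulting 9×27 matrix has rank 8, and its Smith normal form has invariant factors (1,1,1,1,1,1,1,1).

∂_2: C_2 → C_1 maps a triangle to the signed sum of its edges. For instance
  ∂[1,3,4] = [3,4] − [1,4] + [1,3],
  ∂[3,5,9] = [5,9] − [3,9] + [3,5].
This gives a 27×18 integer matrix of rank 17; reducing to Smith normal form yields diagonal entries (1,1,1,1,1,1,1,1,1,1,1,1,1,1,1,1,1).

Reading off H_k = ker ∂_k / im ∂_{k+1}:

  H_0: rank C_0 − rank ∂_1 = 9 − 8 = 1, and the invariant factors of ∂_1 are all 1, so H_0 = Z.
  H_1: rank ker ∂_1 − rank ∂_2 = (27 − 8) − 17 = 2, and the invariant factors of ∂_2 are all 1, so H_1 = Z^2.
  H_2: rank ker ∂_2 − rank ∂_3 = (18 − 17) − 0 = 1, and there is no ∂_3, so H_2 = Z.

H_0 ≅ Z,  H_1 ≅ Z^2,  H_2 ≅ Z.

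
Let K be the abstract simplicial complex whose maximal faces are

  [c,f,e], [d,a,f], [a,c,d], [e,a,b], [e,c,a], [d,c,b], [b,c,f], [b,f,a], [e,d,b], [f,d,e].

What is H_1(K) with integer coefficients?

H_1 ≅ Z/2.

K has 6 vertices, 15 edges, 10 triangles.
rank ∂_1 = 5, rank ∂_2 = 10 ⇒ b_1 = 15 − 5 − 10 = 0; ∂_2 has invariant factor(s) [2] giving torsion. So H_1 = Z/2.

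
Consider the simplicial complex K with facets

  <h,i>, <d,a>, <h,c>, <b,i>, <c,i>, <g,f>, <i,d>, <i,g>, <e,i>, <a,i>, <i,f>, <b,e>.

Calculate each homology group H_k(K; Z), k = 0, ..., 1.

H_0 = Z,  H_1 = Z^4.

K has 9 vertices, 12 edges.
rank ∂_0 = 0, rank ∂_1 = 8 ⇒ b_0 = 9 − 0 − 8 = 1; all invariant factors of ∂_1 are 1 so no torsion. So H_0 ≅ Z.
rank ∂_1 = 8, rank ∂_2 = 0 ⇒ b_1 = 12 − 8 − 0 = 4. So H_1 ≅ Z^4.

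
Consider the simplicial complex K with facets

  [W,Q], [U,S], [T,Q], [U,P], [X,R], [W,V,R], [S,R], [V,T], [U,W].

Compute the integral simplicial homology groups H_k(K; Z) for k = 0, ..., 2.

We work with the vertex ordering P < Q < R < S < T < U < V < W < X. The simplices of K, each written with vertices in increasing order, are:

  0-simplices (9): P, Q, R, S, T, U, V, W, X
  1-simplices (11): PU, QT, QW, RS, RV, RW, RX, SU, TV, UW, VW
  2-simplices (1): RVW

Hence C_0 ≅ Z^9, C_1 ≅ Z^11, C_2 ≅ Z^1.

Boundary ∂_1: C_1 → C_0 sends each edge [p,q] (with p < q) to q − p. For instance
  ∂VW = W − V.
This gives a 9×11 integer matrix of rank 8; reducing to Smith normal form yields diagonal entries (1,1,1,1,1,1,1,1).

Boundary ∂_2: C_2 → C_1 maps a triangle to the signed sum of its edges. For instance
  ∂RVW = VW − RW + RV.
The resulting 11×1 matrix has rank 1, and its Smith normal form has invariant factors (1).

Computing H_k = (kernel of ∂_k) / (image of ∂_{k+1}):

  H_0: rank C_0 − rank ∂_1 = 9 − 8 = 1, and the invariant factors of ∂_1 are all 1, so H_0 ≅ Z.
  H_1: rank ker ∂_1 − rank ∂_2 = (11 − 8) − 1 = 2, and the invariant factors of ∂_2 are all 1, so H_1 ≅ Z^2.
  H_2: rank ker ∂_2 − rank ∂_3 = (1 − 1) − 0 = 0, and there is no ∂_3, so H_2 ≅ 0.

As a check, the Euler characteristic is 9 − 11 + 1 = -1, which agrees with 1 − 2 + 0 = -1.

H_0 ≅ Z,  H_1 ≅ Z^2,  H_2 = 0.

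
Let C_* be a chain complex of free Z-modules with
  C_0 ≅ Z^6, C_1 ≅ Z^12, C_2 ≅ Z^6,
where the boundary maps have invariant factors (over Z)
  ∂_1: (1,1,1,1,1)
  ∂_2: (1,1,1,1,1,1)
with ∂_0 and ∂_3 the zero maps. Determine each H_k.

H_0: b_0 = 6 − 0 − 5 = 1; torsion from ∂_1 factors > 1: none. So H_0 = Z.
H_1: b_1 = 12 − 5 − 6 = 1; torsion from ∂_2 factors > 1: none. So H_1 = Z.
H_2: b_2 = 6 − 6 − 0 = 0; torsion from ∂_3 factors > 1: none. So H_2 = 0.

H_0 = Z,  H_1 = Z,  H_2 = 0.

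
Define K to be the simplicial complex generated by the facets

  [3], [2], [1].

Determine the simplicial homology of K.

H_0 ≅ Z^3.

Take the total order 1 < 2 < 3 on the vertex set. Then K (dimension 0) consists of the simplices:

  0-simplices (3): [1], [2], [3]

giving chain groups C_0 ≅ Z^3.

Now H_k = ker ∂_k / im ∂_{k+1}, so:

  H_0: rank C_0 − rank ∂_1 = 3 − 0 = 3, and there is no ∂_1, so H_0 = Z^3.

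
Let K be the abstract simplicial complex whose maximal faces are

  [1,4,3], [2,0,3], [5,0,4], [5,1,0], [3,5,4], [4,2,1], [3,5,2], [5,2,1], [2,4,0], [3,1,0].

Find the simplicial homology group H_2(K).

K has 6 vertices, 15 edges, 10 triangles.
rank ∂_2 = 10, rank ∂_3 = 0 ⇒ b_2 = 10 − 10 − 0 = 0. So H_2 ≅ 0.

H_2 ≅ 0.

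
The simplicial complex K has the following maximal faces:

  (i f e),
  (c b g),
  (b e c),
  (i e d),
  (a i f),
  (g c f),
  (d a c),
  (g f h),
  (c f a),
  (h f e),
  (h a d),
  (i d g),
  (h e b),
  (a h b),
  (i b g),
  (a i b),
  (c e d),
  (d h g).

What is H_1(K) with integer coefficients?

H_1 ≅ Z^2.

K has 9 vertices, 27 edges, 18 triangles.
rank ∂_1 = 8, rank ∂_2 = 17 ⇒ b_1 = 27 − 8 − 17 = 2; all invariant factors of ∂_2 are 1 so no torsion. So H_1 = Z^2.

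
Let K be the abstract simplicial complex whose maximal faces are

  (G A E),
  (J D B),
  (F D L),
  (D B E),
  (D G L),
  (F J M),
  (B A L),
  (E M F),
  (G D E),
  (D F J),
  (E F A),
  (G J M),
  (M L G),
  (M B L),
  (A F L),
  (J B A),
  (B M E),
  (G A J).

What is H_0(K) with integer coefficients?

H_0 ≅ Z.

Order the vertices as A < B < D < E < F < G < J < L < M. Listing each simplex with vertices in this order, K has dimension 2 with simplices:

  0-simplices (9): A, B, D, E, F, G, J, L, M
  1-simplices (27): AB, AE, AF, AG, AJ, AL, BD, BE, BJ, BL, BM, DE, DF, DG, DJ, DL, EF, EG, EM, FJ, FL, FM, GJ, GL, GM, JM, LM
  2-simplices (18): ABJ, ABL, AEF, AEG, AFL, AGJ, BDE, BDJ, BEM, BLM, DEG, DFJ, DFL, DGL, EFM, FJM, GJM, GLM

giving chain groups C_0 ≅ Z^9, C_1 ≅ Z^27, C_2 ≅ Z^18.

The boundary map ∂_1: C_1 → C_0 sends each edge [p,q] (with p < q) to q − p.
As a 9×27 matrix over Z this has rank 8, with invariant factors (1,1,1,1,1,1,1,1).

Boundary ∂_2: C_2 → C_1 sends each 2-simplex [p,q,r] to [q,r] − [p,r] + [p,q]. For instance
  ∂ABJ = BJ − AJ + AB,
  ∂EFM = FM − EM + EF.
The 27×18 boundary matrix has rank 17 and Smith normal form diag(1,1,1,1,1,1,1,1,1,1,1,1,1,1,1,1,1).

Now H_k = ker ∂_k / im ∂_{k+1}, so:

  H_0: rank C_0 − rank ∂_1 = 9 − 8 = 1, and the invariant factors of ∂_1 are all 1, so H_0 = Z.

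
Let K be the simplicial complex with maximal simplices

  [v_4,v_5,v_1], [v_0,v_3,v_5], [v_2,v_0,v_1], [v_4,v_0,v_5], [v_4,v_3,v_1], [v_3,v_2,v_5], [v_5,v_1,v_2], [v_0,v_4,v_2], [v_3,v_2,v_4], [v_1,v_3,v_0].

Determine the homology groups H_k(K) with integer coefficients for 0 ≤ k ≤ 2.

Fix the vertex order v_0 < v_1 < v_2 < v_3 < v_4 < v_5 and write every simplex with vertices in increasing order. Then dim K = 2 and the simplices of K are:

  0-simplices (6): [v_0], [v_1], [v_2], [v_3], [v_4], [v_5]
  1-simplices (15): (15 of them)
  2-simplices (10): [v_0,v_1,v_2], [v_0,v_1,v_3], [v_0,v_2,v_4], [v_0,v_3,v_5], [v_0,v_4,v_5], [v_1,v_2,v_5], [v_1,v_3,v_4], [v_1,v_4,v_5], [v_2,v_3,v_4], [v_2,v_3,v_5]

giving chain groups C_0 ≅ Z^6, C_1 ≅ Z^15, C_2 ≅ Z^10.

The boundary map ∂_1: C_1 → C_0 maps an edge to its endpoints' difference, ∂[p,q] = q − p.
As a 6×15 matrix over Z this has rank 5, with invariant factors (1,1,1,1,1).

∂_2: C_2 → C_1 acts by ∂[p,q,r] = [q,r] − [p,r] + [p,q]. For instance
  ∂[v_1,v_4,v_5] = [v_4,v_5] − [v_1,v_5] + [v_1,v_4],
  ∂[v_0,v_3,v_5] = [v_3,v_5] − [v_0,v_5] + [v_0,v_3].
The 15×10 boundary matrix has rank 10 and Smith normal form diag(1,1,1,1,1,1,1,1,1,2).

Now H_k = ker ∂_k / im ∂_{k+1}, so:

  H_0: rank C_0 − rank ∂_1 = 6 − 5 = 1, and the invariant factors of ∂_1 are all 1, so H_0 = Z.
  H_1: rank ker ∂_1 − rank ∂_2 = (15 − 5) − 10 = 0, and ∂_2 has invariant factor 2 > 1, so H_1 = Z/2.
  H_2: rank ker ∂_2 − rank ∂_3 = (10 − 10) − 0 = 0, and there is no ∂_3, so H_2 = 0.

As a check, the Euler characteristic is 6 − 15 + 10 = 1, which agrees with 1 − 0 + 0 = 1.

H_0 = Z,  H_1 = Z/2,  H_2 = 0.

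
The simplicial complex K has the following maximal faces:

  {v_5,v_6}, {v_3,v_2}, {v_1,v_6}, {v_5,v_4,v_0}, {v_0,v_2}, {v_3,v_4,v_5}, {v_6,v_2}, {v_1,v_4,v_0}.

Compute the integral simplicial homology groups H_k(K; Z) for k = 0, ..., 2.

Fix the vertex order v_0 < v_1 < v_2 < v_3 < v_4 < v_5 < v_6 and write every simplex with vertices in increasing order. Then dim K = 2 and the simplices of K are:

  0-simplices (7): [v_0], [v_1], [v_2], [v_3], [v_4], [v_5], [v_6]
  1-simplices (12): [v_0,v_1], [v_0,v_2], [v_0,v_4], [v_0,v_5], [v_1,v_4], [v_1,v_6], [v_2,v_3], [v_2,v_6], [v_3,v_4], [v_3,v_5], [v_4,v_5], [v_5,v_6]
  2-simplices (3): [v_0,v_1,v_4], [v_0,v_4,v_5], [v_3,v_4,v_5]

Hence C_0 ≅ Z^7, C_1 ≅ Z^12, C_2 ≅ Z^3.

The boundary map ∂_1: C_1 → C_0 maps an edge to its endpoints' difference, ∂[p,q] = q − p.
As a 7×12 matrix over Z this has rank 6, with invariant factors (1,1,1,1,1,1).

Boundary ∂_2: C_2 → C_1 sends each 2-simplex [p,q,r] to [q,r] − [p,r] + [p,q]. For instance
  ∂[v_0,v_1,v_4] = [v_1,v_4] − [v_0,v_4] + [v_0,v_1],
  ∂[v_0,v_4,v_5] = [v_4,v_5] − [v_0,v_5] + [v_0,v_4].
The resulting 12×3 matrix has rank 3, and its Smith normal form has invariant factors (1,1,1).

Now H_k = ker ∂_k / im ∂_{k+1}, so:

  H_0: rank C_0 − rank ∂_1 = 7 − 6 = 1, and the invariant factors of ∂_1 are all 1, so H_0 ≅ Z.
  H_1: rank ker ∂_1 − rank ∂_2 = (12 − 6) − 3 = 3, and the invariant factors of ∂_2 are all 1, so H_1 ≅ Z^3.
  H_2: rank ker ∂_2 − rank ∂_3 = (3 − 3) − 0 = 0, and there is no ∂_3, so H_2 ≅ 0.

H_0 ≅ Z,  H_1 ≅ Z^3,  H_2 = 0.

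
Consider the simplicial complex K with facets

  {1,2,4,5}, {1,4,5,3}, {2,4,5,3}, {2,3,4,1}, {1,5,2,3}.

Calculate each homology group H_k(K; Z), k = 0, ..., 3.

Order the vertices as 1 < 2 < 3 < 4 < 5. Listing each simplex with vertices in this order, K has dimension 3 with simplices:

  0-simplices (5): [1], [2], [3], [4], [5]
  1-simplices (10): [1,2], [1,3], [1,4], [1,5], [2,3], [2,4], [2,5], [3,4], [3,5], [4,5]
  2-simplices (10): [1,2,3], [1,2,4], [1,2,5], [1,3,4], [1,3,5], [1,4,5], [2,3,4], [2,3,5], [2,4,5], [3,4,5]
  3-simplices (5): [1,2,3,4], [1,2,3,5], [1,2,4,5], [1,3,4,5], [2,3,4,5]

Hence C_0 ≅ Z^5, C_1 ≅ Z^10, C_2 ≅ Z^10, C_3 ≅ Z^5.

Boundary ∂_1: C_1 → C_0 maps an edge to its endpoints' difference, ∂[p,q] = q − p.
The 5×10 boundary matrix has rank 4 and Smith normal form diag(1,1,1,1).

Boundary ∂_2: C_2 → C_1 acts by ∂[p,q,r] = [q,r] − [p,r] + [p,q]. For instance
  ∂[1,3,4] = [3,4] − [1,4] + [1,3],
  ∂[1,3,5] = [3,5] − [1,5] + [1,3].
This gives a 10×10 integer matrix of rank 6; reducing to Smith normal form yields diagonal entries (1,1,1,1,1,1).

Boundary ∂_3: C_3 → C_2 sends each 3-simplex σ to the alternating sum Σ_i (−1)^i (σ with its i-th vertex removed). For instance
  ∂[1,2,3,5] = [2,3,5] − [1,3,5] + [1,2,5] − [1,2,3],
  ∂[2,3,4,5] = [3,4,5] − [2,4,5] + [2,3,5] − [2,3,4].
The resulting 10×5 matrix has rank 4, and its Smith normal form has invariant factors (1,1,1,1).

From H_k ≅ ker(∂_k) / im(∂_{k+1}) we obtain:

  H_0: rank C_0 − rank ∂_1 = 5 − 4 = 1, and the invariant factors of ∂_1 are all 1, so H_0 ≅ Z.
  H_1: rank ker ∂_1 − rank ∂_2 = (10 − 4) − 6 = 0, and the invariant factors of ∂_2 are all 1, so H_1 ≅ 0.
  H_2: rank ker ∂_2 − rank ∂_3 = (10 − 6) − 4 = 0, and the invariant factors of ∂_3 are all 1, so H_2 ≅ 0.
  H_3: rank ker ∂_3 − rank ∂_4 = (5 − 4) − 0 = 1, and there is no ∂_4, so H_3 ≅ Z.

H_0 ≅ Z,  H_1 = 0,  H_2 = 0,  H_3 ≅ Z.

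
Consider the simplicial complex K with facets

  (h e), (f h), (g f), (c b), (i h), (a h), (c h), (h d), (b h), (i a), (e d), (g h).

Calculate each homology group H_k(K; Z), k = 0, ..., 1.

We work with the vertex ordering a < b < c < d < e < f < g < h < i. The simplices of K, each written with vertices in increasing order, are:

  0-simplices (9): a, b, c, d, e, f, g, h, i
  1-simplices (12): ah, ai, bc, bh, ch, de, dh, eh, fg, fh, gh, hi

Hence C_0 ≅ Z^9, C_1 ≅ Z^12.

The boundary map ∂_1: C_1 → C_0 sends each edge [p,q] (with p < q) to q − p.
As a 9×12 matrix over Z this has rank 8, with invariant factors (1,1,1,1,1,1,1,1).

Now H_k = ker ∂_k / im ∂_{k+1}, so:

  H_0: rank C_0 − rank ∂_1 = 9 − 8 = 1, and the invariant factors of ∂_1 are all 1, so H_0 ≅ Z.
  H_1: rank ker ∂_1 − rank ∂_2 = (12 − 8) − 0 = 4, and there is no ∂_2, so H_1 ≅ Z^4.

As a check, the Euler characteristic is 9 − 12 = -3, which agrees with 1 − 4 = -3.

H_0 = Z,  H_1 = Z^4.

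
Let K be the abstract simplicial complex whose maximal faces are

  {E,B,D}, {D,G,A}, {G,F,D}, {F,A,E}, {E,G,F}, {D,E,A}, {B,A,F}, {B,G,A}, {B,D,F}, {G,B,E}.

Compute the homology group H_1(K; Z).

H_1 ≅ Z/2Z.

K has 6 vertices, 15 edges, 10 triangles.
rank ∂_1 = 5, rank ∂_2 = 10 ⇒ b_1 = 15 − 5 − 10 = 0; ∂_2 has invariant factor(s) [2] giving torsion. So H_1 = Z/2Z.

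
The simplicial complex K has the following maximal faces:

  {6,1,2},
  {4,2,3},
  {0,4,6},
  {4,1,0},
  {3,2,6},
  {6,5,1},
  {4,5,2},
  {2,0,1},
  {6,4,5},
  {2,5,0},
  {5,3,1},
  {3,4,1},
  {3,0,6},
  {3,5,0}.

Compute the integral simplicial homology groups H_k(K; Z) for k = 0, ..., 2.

H_0 ≅ Z,  H_1 ≅ Z^2,  H_2 ≅ Z.

We work with the vertex ordering 0 < 1 < 2 < 3 < 4 < 5 < 6. The simplices of K, each written with vertices in increasing order, are:

  0-simplices (7): [0], [1], [2], [3], [4], [5], [6]
  1-simplices (21): [0,1], [0,2], [0,3], [0,4], [0,5], [0,6], [1,2], [1,3], [1,4], [1,5], [1,6], [2,3], [2,4], [2,5], [2,6], [3,4], [3,5], [3,6], [4,5], [4,6], [5,6]
  2-simplices (14): [0,1,2], [0,1,4], [0,2,5], [0,3,5], [0,3,6], [0,4,6], [1,2,6], [1,3,4], [1,3,5], [1,5,6], [2,3,4], [2,3,6], [2,4,5], [4,5,6]

so the chain groups are C_0 ≅ Z^7, C_1 ≅ Z^21, C_2 ≅ Z^14.

Boundary ∂_1: C_1 → C_0 is given by ∂[p,q] = [q] − [p].
The resulting 7×21 matrix has rank 6, and its Smith normal form has invariant factors (1,1,1,1,1,1).

The boundary map ∂_2: C_2 → C_1 maps a triangle to the signed sum of its edges. For instance
  ∂[1,2,6] = [2,6] − [1,6] + [1,2],
  ∂[1,5,6] = [5,6] − [1,6] + [1,5].
The resulting 21×14 matrix has rank 13, and its Smith normal form has invariant factors (1,1,1,1,1,1,1,1,1,1,1,1,1).

Now H_k = ker ∂_k / im ∂_{k+1}, so:

  H_0: rank C_0 − rank ∂_1 = 7 − 6 = 1, and the invariant factors of ∂_1 are all 1, so H_0 = Z.
  H_1: rank ker ∂_1 − rank ∂_2 = (21 − 6) − 13 = 2, and the invariant factors of ∂_2 are all 1, so H_1 = Z^2.
  H_2: rank ker ∂_2 − rank ∂_3 = (14 − 13) − 0 = 1, and there is no ∂_3, so H_2 = Z.

As a check, the Euler characteristic is 7 − 21 + 14 = 0, which agrees with 1 − 2 + 1 = 0.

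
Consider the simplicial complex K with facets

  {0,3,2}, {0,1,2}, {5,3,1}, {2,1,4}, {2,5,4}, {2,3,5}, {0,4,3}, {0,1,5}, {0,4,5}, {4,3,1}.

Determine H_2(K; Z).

H_2 = 0.

Take the total order 0 < 1 < 2 < 3 < 4 < 5 on the vertex set. Then K (dimension 2) consists of the simplices:

  0-simplices (6): [0], [1], [2], [3], [4], [5]
  1-simplices (15): [0,1], [0,2], [0,3], [0,4], [0,5], [1,2], [1,3], [1,4], [1,5], [2,3], [2,4], [2,5], [3,4], [3,5], [4,5]
  2-simplices (10): [0,1,2], [0,1,5], [0,2,3], [0,3,4], [0,4,5], [1,2,4], [1,3,4], [1,3,5], [2,3,5], [2,4,5]

so the chain groups are C_0 ≅ Z^6, C_1 ≅ Z^15, C_2 ≅ Z^10.

∂_1: C_1 → C_0 sends each edge [p,q] (with p < q) to q − p. For instance
  ∂[1,4] = [4] − [1].
As a 6×15 matrix over Z this has rank 5, with invariant factors (1,1,1,1,1).

∂_2: C_2 → C_1 sends each 2-simplex [p,q,r] to [q,r] − [p,r] + [p,q]. For instance
  ∂[1,3,5] = [3,5] − [1,5] + [1,3],
  ∂[0,3,4] = [3,4] − [0,4] + [0,3].
The resulting 15×10 matrix has rank 10, and its Smith normal form has invariant factors (1,1,1,1,1,1,1,1,1,2).

Reading off H_k = ker ∂_k / im ∂_{k+1}:

  H_2: rank ker ∂_2 − rank ∂_3 = (10 − 10) − 0 = 0, and there is no ∂_3, so H_2 ≅ 0.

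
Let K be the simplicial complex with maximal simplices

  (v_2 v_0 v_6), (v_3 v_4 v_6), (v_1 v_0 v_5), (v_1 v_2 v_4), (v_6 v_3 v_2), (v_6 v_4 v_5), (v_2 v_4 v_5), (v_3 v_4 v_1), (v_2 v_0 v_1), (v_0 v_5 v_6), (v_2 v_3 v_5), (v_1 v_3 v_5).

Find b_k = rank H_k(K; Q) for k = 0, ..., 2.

Order the vertices as v_0 < v_1 < v_2 < v_3 < v_4 < v_5 < v_6. Listing each simplex with vertices in this order, K has dimension 2 with simplices:

  0-simplices (7): [v_0], [v_1], [v_2], [v_3], [v_4], [v_5], [v_6]
  1-simplices (18): (18 of them)
  2-simplices (12): (12 of them)

Hence C_0 ≅ Z^7, C_1 ≅ Z^18, C_2 ≅ Z^12.

The boundary map ∂_1: C_1 → C_0 is given by ∂[p,q] = [q] − [p].
This gives a 7×18 integer matrix of rank 6; reducing to Smith normal form yields diagonal entries (1,1,1,1,1,1).

Boundary ∂_2: C_2 → C_1 sends each 2-simplex [p,q,r] to [q,r] − [p,r] + [p,q]. For instance
  ∂[v_2,v_3,v_5] = [v_3,v_5] − [v_2,v_5] + [v_2,v_3],
  ∂[v_0,v_2,v_6] = [v_2,v_6] − [v_0,v_6] + [v_0,v_2].
This gives a 18×12 integer matrix of rank 12; reducing to Smith normal form yields diagonal entries (1,1,1,1,1,1,1,1,1,1,1,2).

Now H_k = ker ∂_k / im ∂_{k+1}, so:

  H_0: rank C_0 − rank ∂_1 = 7 − 6 = 1, and the invariant factors of ∂_1 are all 1, so H_0 ≅ Z.
  H_1: rank ker ∂_1 − rank ∂_2 = (18 − 6) − 12 = 0, and ∂_2 has invariant factor 2 > 1, so H_1 ≅ Z/2Z.
  H_2: rank ker ∂_2 − rank ∂_3 = (12 − 12) − 0 = 0, and there is no ∂_3, so H_2 ≅ 0.

Hence the Betti numbers are b_0 = 1, b_1 = 0, b_2 = 0.

b_0 = 1, b_1 = 0, b_2 = 0.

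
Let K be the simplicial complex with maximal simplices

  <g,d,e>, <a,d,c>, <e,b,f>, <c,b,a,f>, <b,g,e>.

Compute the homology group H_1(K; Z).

K has 7 vertices, 14 edges, 8 triangles, 1 3-simplex.
rank ∂_1 = 6, rank ∂_2 = 7 ⇒ b_1 = 14 − 6 − 7 = 1; all invariant factors of ∂_2 are 1 so no torsion. So H_1 = Z.

H_1 ≅ Z.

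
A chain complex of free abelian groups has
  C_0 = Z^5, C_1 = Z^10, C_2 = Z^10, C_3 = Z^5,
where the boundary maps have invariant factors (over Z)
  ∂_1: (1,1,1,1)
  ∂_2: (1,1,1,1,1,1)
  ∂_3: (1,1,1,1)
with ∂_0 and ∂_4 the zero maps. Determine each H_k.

H_0 = Z,  H_1 = 0,  H_2 = 0,  H_3 = Z.

H_0: b_0 = 5 − 0 − 4 = 1; torsion from ∂_1 factors > 1: none. So H_0 = Z.
H_1: b_1 = 10 − 4 − 6 = 0; torsion from ∂_2 factors > 1: none. So H_1 = 0.
H_2: b_2 = 10 − 6 − 4 = 0; torsion from ∂_3 factors > 1: none. So H_2 = 0.
H_3: b_3 = 5 − 4 − 0 = 1; torsion from ∂_4 factors > 1: none. So H_3 = Z.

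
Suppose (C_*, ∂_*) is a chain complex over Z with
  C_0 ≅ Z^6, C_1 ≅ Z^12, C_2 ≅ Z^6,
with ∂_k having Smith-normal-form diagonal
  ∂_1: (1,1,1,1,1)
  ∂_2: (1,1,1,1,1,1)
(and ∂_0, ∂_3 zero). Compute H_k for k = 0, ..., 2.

H_0: b_0 = 6 − 0 − 5 = 1; torsion from ∂_1 factors > 1: none. So H_0 ≅ Z.
H_1: b_1 = 12 − 5 − 6 = 1; torsion from ∂_2 factors > 1: none. So H_1 ≅ Z.
H_2: b_2 = 6 − 6 − 0 = 0; torsion from ∂_3 factors > 1: none. So H_2 ≅ 0.

H_0 ≅ Z,  H_1 ≅ Z,  H_2 = 0.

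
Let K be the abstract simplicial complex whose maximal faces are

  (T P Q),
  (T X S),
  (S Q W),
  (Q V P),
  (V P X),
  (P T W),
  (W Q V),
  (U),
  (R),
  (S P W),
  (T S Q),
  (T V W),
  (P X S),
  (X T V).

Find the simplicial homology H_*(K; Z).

We work with the vertex ordering P < Q < R < S < T < U < V < W < X. The simplices of K, each written with vertices in increasing order, are:

  0-simplices (9): P, Q, R, S, T, U, V, W, X
  1-simplices (18): PQ, PS, PT, PV, PW, PX, QS, QT, QV, QW, ST, SW, SX, TV, TW, TX, VW, VX
  2-simplices (12): PQT, PQV, PSW, PSX, PTW, PVX, QST, QSW, QVW, STX, TVW, TVX

Hence C_0 ≅ Z^9, C_1 ≅ Z^18, C_2 ≅ Z^12.

Boundary ∂_1: C_1 → C_0 sends each edge [p,q] (with p < q) to q − p. For instance
  ∂PV = V − P.
The 9×18 boundary matrix has rank 6 and Smith normal form diag(1,1,1,1,1,1).

Boundary ∂_2: C_2 → C_1 acts by ∂[p,q,r] = [q,r] − [p,r] + [p,q]. For instance
  ∂PVX = VX − PX + PV,
  ∂QSW = SW − QW + QS.
As a 18×12 matrix over Z this has rank 12, with invariant factors (1,1,1,1,1,1,1,1,1,1,1,2).

Reading off H_k = ker ∂_k / im ∂_{k+1}:

  H_0: rank C_0 − rank ∂_1 = 9 − 6 = 3, and the invariant factors of ∂_1 are all 1, so H_0 = Z^3.
  H_1: rank ker ∂_1 − rank ∂_2 = (18 − 6) − 12 = 0, and ∂_2 has invariant factor 2 > 1, so H_1 = Z/2Z.
  H_2: rank ker ∂_2 − rank ∂_3 = (12 − 12) − 0 = 0, and there is no ∂_3, so H_2 = 0.

H_0 = Z^3,  H_1 = Z/2Z,  H_2 = 0.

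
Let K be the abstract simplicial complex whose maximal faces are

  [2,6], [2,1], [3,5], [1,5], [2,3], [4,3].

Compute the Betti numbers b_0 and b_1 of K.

b_0 = 1, b_1 = 1.

Fix the vertex order 1 < 2 < 3 < 4 < 5 < 6 and write every simplex with vertices in increasing order. Then dim K = 1 and the simplices of K are:

  0-simplices (6): [1], [2], [3], [4], [5], [6]
  1-simplices (6): [1,2], [1,5], [2,3], [2,6], [3,4], [3,5]

giving chain groups C_0 ≅ Z^6, C_1 ≅ Z^6.

∂_1: C_1 → C_0 is given by ∂[p,q] = [q] − [p]. For instance
  ∂[1,2] = [2] − [1].
The 6×6 boundary matrix has rank 5 and Smith normal form diag(1,1,1,1,1).

Reading off H_k = ker ∂_k / im ∂_{k+1}:

  H_0: rank C_0 − rank ∂_1 = 6 − 5 = 1, and the invariant factors of ∂_1 are all 1, so H_0 = Z.
  H_1: rank ker ∂_1 − rank ∂_2 = (6 − 5) − 0 = 1, and there is no ∂_2, so H_1 = Z.

Hence the Betti numbers are b_0 = 1, b_1 = 1.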